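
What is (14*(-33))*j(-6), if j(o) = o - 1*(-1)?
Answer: 2310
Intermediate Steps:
j(o) = 1 + o (j(o) = o + 1 = 1 + o)
(14*(-33))*j(-6) = (14*(-33))*(1 - 6) = -462*(-5) = 2310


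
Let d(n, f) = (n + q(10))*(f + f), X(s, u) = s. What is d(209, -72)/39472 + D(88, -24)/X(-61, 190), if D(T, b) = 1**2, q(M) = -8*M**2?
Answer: 321992/150487 ≈ 2.1397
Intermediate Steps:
D(T, b) = 1
d(n, f) = 2*f*(-800 + n) (d(n, f) = (n - 8*10**2)*(f + f) = (n - 8*100)*(2*f) = (n - 800)*(2*f) = (-800 + n)*(2*f) = 2*f*(-800 + n))
d(209, -72)/39472 + D(88, -24)/X(-61, 190) = (2*(-72)*(-800 + 209))/39472 + 1/(-61) = (2*(-72)*(-591))*(1/39472) + 1*(-1/61) = 85104*(1/39472) - 1/61 = 5319/2467 - 1/61 = 321992/150487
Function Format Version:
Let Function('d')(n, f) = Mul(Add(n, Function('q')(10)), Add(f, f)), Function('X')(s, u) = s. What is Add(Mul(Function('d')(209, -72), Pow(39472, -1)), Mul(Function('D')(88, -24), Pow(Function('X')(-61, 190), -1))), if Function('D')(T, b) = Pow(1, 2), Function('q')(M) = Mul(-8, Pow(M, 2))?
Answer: Rational(321992, 150487) ≈ 2.1397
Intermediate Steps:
Function('D')(T, b) = 1
Function('d')(n, f) = Mul(2, f, Add(-800, n)) (Function('d')(n, f) = Mul(Add(n, Mul(-8, Pow(10, 2))), Add(f, f)) = Mul(Add(n, Mul(-8, 100)), Mul(2, f)) = Mul(Add(n, -800), Mul(2, f)) = Mul(Add(-800, n), Mul(2, f)) = Mul(2, f, Add(-800, n)))
Add(Mul(Function('d')(209, -72), Pow(39472, -1)), Mul(Function('D')(88, -24), Pow(Function('X')(-61, 190), -1))) = Add(Mul(Mul(2, -72, Add(-800, 209)), Pow(39472, -1)), Mul(1, Pow(-61, -1))) = Add(Mul(Mul(2, -72, -591), Rational(1, 39472)), Mul(1, Rational(-1, 61))) = Add(Mul(85104, Rational(1, 39472)), Rational(-1, 61)) = Add(Rational(5319, 2467), Rational(-1, 61)) = Rational(321992, 150487)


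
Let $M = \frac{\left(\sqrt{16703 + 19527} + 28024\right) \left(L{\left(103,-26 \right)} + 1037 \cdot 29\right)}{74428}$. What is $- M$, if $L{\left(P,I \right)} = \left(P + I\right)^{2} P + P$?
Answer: $- \frac{4489886178}{18607} - \frac{640863 \sqrt{36230}}{74428} \approx -2.4294 \cdot 10^{5}$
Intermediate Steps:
$L{\left(P,I \right)} = P + P \left(I + P\right)^{2}$ ($L{\left(P,I \right)} = \left(I + P\right)^{2} P + P = P \left(I + P\right)^{2} + P = P + P \left(I + P\right)^{2}$)
$M = \frac{4489886178}{18607} + \frac{640863 \sqrt{36230}}{74428}$ ($M = \frac{\left(\sqrt{16703 + 19527} + 28024\right) \left(103 \left(1 + \left(-26 + 103\right)^{2}\right) + 1037 \cdot 29\right)}{74428} = \left(\sqrt{36230} + 28024\right) \left(103 \left(1 + 77^{2}\right) + 30073\right) \frac{1}{74428} = \left(28024 + \sqrt{36230}\right) \left(103 \left(1 + 5929\right) + 30073\right) \frac{1}{74428} = \left(28024 + \sqrt{36230}\right) \left(103 \cdot 5930 + 30073\right) \frac{1}{74428} = \left(28024 + \sqrt{36230}\right) \left(610790 + 30073\right) \frac{1}{74428} = \left(28024 + \sqrt{36230}\right) 640863 \cdot \frac{1}{74428} = \left(17959544712 + 640863 \sqrt{36230}\right) \frac{1}{74428} = \frac{4489886178}{18607} + \frac{640863 \sqrt{36230}}{74428} \approx 2.4294 \cdot 10^{5}$)
$- M = - (\frac{4489886178}{18607} + \frac{640863 \sqrt{36230}}{74428}) = - \frac{4489886178}{18607} - \frac{640863 \sqrt{36230}}{74428}$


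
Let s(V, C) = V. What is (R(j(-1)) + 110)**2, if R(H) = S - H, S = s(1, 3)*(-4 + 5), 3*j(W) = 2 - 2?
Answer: 12321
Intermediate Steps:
j(W) = 0 (j(W) = (2 - 2)/3 = (1/3)*0 = 0)
S = 1 (S = 1*(-4 + 5) = 1*1 = 1)
R(H) = 1 - H
(R(j(-1)) + 110)**2 = ((1 - 1*0) + 110)**2 = ((1 + 0) + 110)**2 = (1 + 110)**2 = 111**2 = 12321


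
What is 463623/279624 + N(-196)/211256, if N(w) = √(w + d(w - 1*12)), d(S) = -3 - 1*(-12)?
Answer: 154541/93208 + I*√187/211256 ≈ 1.658 + 6.4731e-5*I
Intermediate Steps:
d(S) = 9 (d(S) = -3 + 12 = 9)
N(w) = √(9 + w) (N(w) = √(w + 9) = √(9 + w))
463623/279624 + N(-196)/211256 = 463623/279624 + √(9 - 196)/211256 = 463623*(1/279624) + √(-187)*(1/211256) = 154541/93208 + (I*√187)*(1/211256) = 154541/93208 + I*√187/211256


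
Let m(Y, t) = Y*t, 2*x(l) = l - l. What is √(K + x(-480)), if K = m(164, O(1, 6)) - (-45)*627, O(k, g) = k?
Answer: √28379 ≈ 168.46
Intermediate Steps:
x(l) = 0 (x(l) = (l - l)/2 = (½)*0 = 0)
K = 28379 (K = 164*1 - (-45)*627 = 164 - 1*(-28215) = 164 + 28215 = 28379)
√(K + x(-480)) = √(28379 + 0) = √28379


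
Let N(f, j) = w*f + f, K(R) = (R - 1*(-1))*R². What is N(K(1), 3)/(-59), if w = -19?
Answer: 36/59 ≈ 0.61017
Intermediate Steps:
K(R) = R²*(1 + R) (K(R) = (R + 1)*R² = (1 + R)*R² = R²*(1 + R))
N(f, j) = -18*f (N(f, j) = -19*f + f = -18*f)
N(K(1), 3)/(-59) = -18*1²*(1 + 1)/(-59) = -18*2*(-1/59) = -36*(-1/59) = 36/59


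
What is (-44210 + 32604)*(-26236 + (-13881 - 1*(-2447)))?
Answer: 437198020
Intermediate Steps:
(-44210 + 32604)*(-26236 + (-13881 - 1*(-2447))) = -11606*(-26236 + (-13881 + 2447)) = -11606*(-26236 - 11434) = -11606*(-37670) = 437198020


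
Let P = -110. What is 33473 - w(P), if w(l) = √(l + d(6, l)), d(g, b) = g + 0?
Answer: 33473 - 2*I*√26 ≈ 33473.0 - 10.198*I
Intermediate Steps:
d(g, b) = g
w(l) = √(6 + l) (w(l) = √(l + 6) = √(6 + l))
33473 - w(P) = 33473 - √(6 - 110) = 33473 - √(-104) = 33473 - 2*I*√26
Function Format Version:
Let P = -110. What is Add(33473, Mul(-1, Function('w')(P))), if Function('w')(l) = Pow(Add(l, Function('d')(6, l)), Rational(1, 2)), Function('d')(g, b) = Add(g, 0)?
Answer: Add(33473, Mul(-2, I, Pow(26, Rational(1, 2)))) ≈ Add(33473., Mul(-10.198, I))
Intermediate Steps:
Function('d')(g, b) = g
Function('w')(l) = Pow(Add(6, l), Rational(1, 2)) (Function('w')(l) = Pow(Add(l, 6), Rational(1, 2)) = Pow(Add(6, l), Rational(1, 2)))
Add(33473, Mul(-1, Function('w')(P))) = Add(33473, Mul(-1, Pow(Add(6, -110), Rational(1, 2)))) = Add(33473, Mul(-1, Pow(-104, Rational(1, 2)))) = Add(33473, Mul(-1, Mul(2, I, Pow(26, Rational(1, 2))))) = Add(33473, Mul(-2, I, Pow(26, Rational(1, 2))))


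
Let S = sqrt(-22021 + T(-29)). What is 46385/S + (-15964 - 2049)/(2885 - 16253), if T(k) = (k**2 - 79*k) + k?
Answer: 18013/13368 - 46385*I*sqrt(2102)/6306 ≈ 1.3475 - 337.24*I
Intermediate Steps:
T(k) = k**2 - 78*k
S = 3*I*sqrt(2102) (S = sqrt(-22021 - 29*(-78 - 29)) = sqrt(-22021 - 29*(-107)) = sqrt(-22021 + 3103) = sqrt(-18918) = 3*I*sqrt(2102) ≈ 137.54*I)
46385/S + (-15964 - 2049)/(2885 - 16253) = 46385/((3*I*sqrt(2102))) + (-15964 - 2049)/(2885 - 16253) = 46385*(-I*sqrt(2102)/6306) - 18013/(-13368) = -46385*I*sqrt(2102)/6306 - 18013*(-1/13368) = -46385*I*sqrt(2102)/6306 + 18013/13368 = 18013/13368 - 46385*I*sqrt(2102)/6306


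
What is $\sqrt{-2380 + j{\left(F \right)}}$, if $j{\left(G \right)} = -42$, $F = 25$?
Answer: $i \sqrt{2422} \approx 49.214 i$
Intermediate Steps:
$\sqrt{-2380 + j{\left(F \right)}} = \sqrt{-2380 - 42} = \sqrt{-2422} = i \sqrt{2422}$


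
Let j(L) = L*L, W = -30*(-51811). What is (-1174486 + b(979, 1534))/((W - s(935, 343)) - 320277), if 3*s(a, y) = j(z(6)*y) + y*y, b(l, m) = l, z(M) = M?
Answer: 3520521/650854 ≈ 5.4091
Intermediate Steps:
W = 1554330
j(L) = L²
s(a, y) = 37*y²/3 (s(a, y) = ((6*y)² + y*y)/3 = (36*y² + y²)/3 = (37*y²)/3 = 37*y²/3)
(-1174486 + b(979, 1534))/((W - s(935, 343)) - 320277) = (-1174486 + 979)/((1554330 - 37*343²/3) - 320277) = -1173507/((1554330 - 37*117649/3) - 320277) = -1173507/((1554330 - 1*4353013/3) - 320277) = -1173507/((1554330 - 4353013/3) - 320277) = -1173507/(309977/3 - 320277) = -1173507/(-650854/3) = -1173507*(-3/650854) = 3520521/650854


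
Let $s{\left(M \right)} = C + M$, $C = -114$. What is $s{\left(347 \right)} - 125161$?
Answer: $-124928$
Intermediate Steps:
$s{\left(M \right)} = -114 + M$
$s{\left(347 \right)} - 125161 = \left(-114 + 347\right) - 125161 = 233 - 125161 = -124928$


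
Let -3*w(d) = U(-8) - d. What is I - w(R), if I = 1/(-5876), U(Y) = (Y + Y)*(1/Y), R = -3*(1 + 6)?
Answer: 135145/17628 ≈ 7.6665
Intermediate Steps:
R = -21 (R = -3*7 = -21)
U(Y) = 2 (U(Y) = (2*Y)/Y = 2)
I = -1/5876 ≈ -0.00017018
w(d) = -2/3 + d/3 (w(d) = -(2 - d)/3 = -2/3 + d/3)
I - w(R) = -1/5876 - (-2/3 + (1/3)*(-21)) = -1/5876 - (-2/3 - 7) = -1/5876 - 1*(-23/3) = -1/5876 + 23/3 = 135145/17628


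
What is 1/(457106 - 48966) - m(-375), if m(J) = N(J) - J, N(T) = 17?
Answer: -159990879/408140 ≈ -392.00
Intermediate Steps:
m(J) = 17 - J
1/(457106 - 48966) - m(-375) = 1/(457106 - 48966) - (17 - 1*(-375)) = 1/408140 - (17 + 375) = 1/408140 - 1*392 = 1/408140 - 392 = -159990879/408140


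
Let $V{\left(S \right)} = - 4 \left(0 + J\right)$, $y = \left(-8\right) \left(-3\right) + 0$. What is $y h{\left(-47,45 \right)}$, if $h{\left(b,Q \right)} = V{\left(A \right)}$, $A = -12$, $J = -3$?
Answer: $288$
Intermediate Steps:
$y = 24$ ($y = 24 + 0 = 24$)
$V{\left(S \right)} = 12$ ($V{\left(S \right)} = - 4 \left(0 - 3\right) = \left(-4\right) \left(-3\right) = 12$)
$h{\left(b,Q \right)} = 12$
$y h{\left(-47,45 \right)} = 24 \cdot 12 = 288$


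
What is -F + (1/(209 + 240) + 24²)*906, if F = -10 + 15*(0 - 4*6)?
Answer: 234480380/449 ≈ 5.2223e+5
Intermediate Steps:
F = -370 (F = -10 + 15*(0 - 24) = -10 + 15*(-24) = -10 - 360 = -370)
-F + (1/(209 + 240) + 24²)*906 = -1*(-370) + (1/(209 + 240) + 24²)*906 = 370 + (1/449 + 576)*906 = 370 + (258625/449)*906 = 370 + 234314250/449 = 234480380/449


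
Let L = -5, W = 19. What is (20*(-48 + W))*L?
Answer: 2900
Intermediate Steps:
(20*(-48 + W))*L = (20*(-48 + 19))*(-5) = (20*(-29))*(-5) = -580*(-5) = 2900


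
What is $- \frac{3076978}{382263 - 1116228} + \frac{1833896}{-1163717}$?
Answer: $\frac{2234716129586}{854127547905} \approx 2.6164$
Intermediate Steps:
$- \frac{3076978}{382263 - 1116228} + \frac{1833896}{-1163717} = - \frac{3076978}{382263 - 1116228} + 1833896 \left(- \frac{1}{1163717}\right) = - \frac{3076978}{-733965} - \frac{1833896}{1163717} = \left(-3076978\right) \left(- \frac{1}{733965}\right) - \frac{1833896}{1163717} = \frac{3076978}{733965} - \frac{1833896}{1163717} = \frac{2234716129586}{854127547905}$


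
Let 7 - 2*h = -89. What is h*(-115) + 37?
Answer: -5483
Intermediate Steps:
h = 48 (h = 7/2 - ½*(-89) = 7/2 + 89/2 = 48)
h*(-115) + 37 = 48*(-115) + 37 = -5520 + 37 = -5483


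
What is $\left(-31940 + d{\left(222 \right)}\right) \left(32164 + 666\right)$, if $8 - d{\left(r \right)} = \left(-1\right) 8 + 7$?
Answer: $-1048294730$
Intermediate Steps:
$d{\left(r \right)} = 9$ ($d{\left(r \right)} = 8 - \left(\left(-1\right) 8 + 7\right) = 8 - \left(-8 + 7\right) = 8 - -1 = 8 + 1 = 9$)
$\left(-31940 + d{\left(222 \right)}\right) \left(32164 + 666\right) = \left(-31940 + 9\right) \left(32164 + 666\right) = \left(-31931\right) 32830 = -1048294730$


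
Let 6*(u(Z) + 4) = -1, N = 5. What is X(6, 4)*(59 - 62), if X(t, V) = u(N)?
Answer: 25/2 ≈ 12.500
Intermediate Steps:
u(Z) = -25/6 (u(Z) = -4 + (⅙)*(-1) = -4 - ⅙ = -25/6)
X(t, V) = -25/6
X(6, 4)*(59 - 62) = -25*(59 - 62)/6 = -25/6*(-3) = 25/2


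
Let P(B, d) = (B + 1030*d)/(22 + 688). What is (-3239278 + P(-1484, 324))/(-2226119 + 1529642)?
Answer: 1149777572/247249335 ≈ 4.6503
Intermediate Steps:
P(B, d) = B/710 + 103*d/71 (P(B, d) = (B + 1030*d)/710 = (B + 1030*d)*(1/710) = B/710 + 103*d/71)
(-3239278 + P(-1484, 324))/(-2226119 + 1529642) = (-3239278 + ((1/710)*(-1484) + (103/71)*324))/(-2226119 + 1529642) = (-3239278 + (-742/355 + 33372/71))/(-696477) = (-3239278 + 166118/355)*(-1/696477) = -1149777572/355*(-1/696477) = 1149777572/247249335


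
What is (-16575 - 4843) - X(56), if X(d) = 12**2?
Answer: -21562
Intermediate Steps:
X(d) = 144
(-16575 - 4843) - X(56) = (-16575 - 4843) - 1*144 = -21418 - 144 = -21562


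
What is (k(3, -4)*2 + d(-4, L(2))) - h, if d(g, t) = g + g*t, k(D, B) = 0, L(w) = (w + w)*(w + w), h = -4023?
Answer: 3955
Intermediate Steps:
L(w) = 4*w² (L(w) = (2*w)*(2*w) = 4*w²)
(k(3, -4)*2 + d(-4, L(2))) - h = (0*2 - 4*(1 + 4*2²)) - 1*(-4023) = (0 - 4*(1 + 4*4)) + 4023 = (0 - 4*(1 + 16)) + 4023 = (0 - 4*17) + 4023 = (0 - 68) + 4023 = -68 + 4023 = 3955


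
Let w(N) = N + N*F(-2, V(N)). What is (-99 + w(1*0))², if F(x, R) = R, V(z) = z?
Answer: 9801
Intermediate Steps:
w(N) = N + N² (w(N) = N + N*N = N + N²)
(-99 + w(1*0))² = (-99 + (1*0)*(1 + 1*0))² = (-99 + 0*(1 + 0))² = (-99 + 0*1)² = (-99 + 0)² = (-99)² = 9801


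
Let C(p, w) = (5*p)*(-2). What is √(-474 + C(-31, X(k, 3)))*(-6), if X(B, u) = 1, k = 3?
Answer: -12*I*√41 ≈ -76.838*I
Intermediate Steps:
C(p, w) = -10*p
√(-474 + C(-31, X(k, 3)))*(-6) = √(-474 - 10*(-31))*(-6) = √(-474 + 310)*(-6) = √(-164)*(-6) = (2*I*√41)*(-6) = -12*I*√41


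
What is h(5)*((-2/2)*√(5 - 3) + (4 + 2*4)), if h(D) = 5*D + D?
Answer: 360 - 30*√2 ≈ 317.57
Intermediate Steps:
h(D) = 6*D
h(5)*((-2/2)*√(5 - 3) + (4 + 2*4)) = (6*5)*((-2/2)*√(5 - 3) + (4 + 2*4)) = 30*((-2*½)*√2 + (4 + 8)) = 30*(-√2 + 12) = 30*(12 - √2) = 360 - 30*√2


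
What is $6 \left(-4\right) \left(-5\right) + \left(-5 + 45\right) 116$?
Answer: $4760$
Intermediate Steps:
$6 \left(-4\right) \left(-5\right) + \left(-5 + 45\right) 116 = \left(-24\right) \left(-5\right) + 40 \cdot 116 = 120 + 4640 = 4760$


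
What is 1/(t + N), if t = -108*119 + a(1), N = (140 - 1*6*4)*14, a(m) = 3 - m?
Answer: -1/11226 ≈ -8.9079e-5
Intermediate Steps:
N = 1624 (N = (140 - 6*4)*14 = (140 - 24)*14 = 116*14 = 1624)
t = -12850 (t = -108*119 + (3 - 1*1) = -12852 + (3 - 1) = -12852 + 2 = -12850)
1/(t + N) = 1/(-12850 + 1624) = 1/(-11226) = -1/11226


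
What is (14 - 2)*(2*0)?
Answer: 0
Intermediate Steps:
(14 - 2)*(2*0) = 12*0 = 0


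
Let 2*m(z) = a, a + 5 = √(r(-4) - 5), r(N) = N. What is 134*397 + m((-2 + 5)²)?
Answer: 106391/2 + 3*I/2 ≈ 53196.0 + 1.5*I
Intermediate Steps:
a = -5 + 3*I (a = -5 + √(-4 - 5) = -5 + √(-9) = -5 + 3*I ≈ -5.0 + 3.0*I)
m(z) = -5/2 + 3*I/2 (m(z) = (-5 + 3*I)/2 = -5/2 + 3*I/2)
134*397 + m((-2 + 5)²) = 134*397 + (-5/2 + 3*I/2) = 53198 + (-5/2 + 3*I/2) = 106391/2 + 3*I/2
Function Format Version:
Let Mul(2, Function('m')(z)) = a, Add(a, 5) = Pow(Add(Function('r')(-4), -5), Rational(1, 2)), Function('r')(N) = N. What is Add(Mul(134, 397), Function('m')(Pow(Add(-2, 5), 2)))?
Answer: Add(Rational(106391, 2), Mul(Rational(3, 2), I)) ≈ Add(53196., Mul(1.5000, I))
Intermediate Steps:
a = Add(-5, Mul(3, I)) (a = Add(-5, Pow(Add(-4, -5), Rational(1, 2))) = Add(-5, Pow(-9, Rational(1, 2))) = Add(-5, Mul(3, I)) ≈ Add(-5.0000, Mul(3.0000, I)))
Function('m')(z) = Add(Rational(-5, 2), Mul(Rational(3, 2), I)) (Function('m')(z) = Mul(Rational(1, 2), Add(-5, Mul(3, I))) = Add(Rational(-5, 2), Mul(Rational(3, 2), I)))
Add(Mul(134, 397), Function('m')(Pow(Add(-2, 5), 2))) = Add(Mul(134, 397), Add(Rational(-5, 2), Mul(Rational(3, 2), I))) = Add(53198, Add(Rational(-5, 2), Mul(Rational(3, 2), I))) = Add(Rational(106391, 2), Mul(Rational(3, 2), I))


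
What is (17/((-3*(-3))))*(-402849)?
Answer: -760937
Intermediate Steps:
(17/((-3*(-3))))*(-402849) = (17/9)*(-402849) = -760937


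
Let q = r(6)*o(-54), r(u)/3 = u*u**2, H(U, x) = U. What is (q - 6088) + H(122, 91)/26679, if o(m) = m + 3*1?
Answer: -1044109222/26679 ≈ -39136.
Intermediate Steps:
r(u) = 3*u**3 (r(u) = 3*(u*u**2) = 3*u**3)
o(m) = 3 + m (o(m) = m + 3 = 3 + m)
q = -33048 (q = (3*6**3)*(3 - 54) = (3*216)*(-51) = 648*(-51) = -33048)
(q - 6088) + H(122, 91)/26679 = (-33048 - 6088) + 122/26679 = -39136 + 122*(1/26679) = -39136 + 122/26679 = -1044109222/26679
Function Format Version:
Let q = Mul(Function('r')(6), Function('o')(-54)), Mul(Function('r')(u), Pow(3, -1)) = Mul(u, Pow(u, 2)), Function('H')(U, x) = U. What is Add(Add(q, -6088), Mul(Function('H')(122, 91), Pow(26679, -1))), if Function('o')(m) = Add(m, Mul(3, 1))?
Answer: Rational(-1044109222, 26679) ≈ -39136.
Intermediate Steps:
Function('r')(u) = Mul(3, Pow(u, 3)) (Function('r')(u) = Mul(3, Mul(u, Pow(u, 2))) = Mul(3, Pow(u, 3)))
Function('o')(m) = Add(3, m) (Function('o')(m) = Add(m, 3) = Add(3, m))
q = -33048 (q = Mul(Mul(3, Pow(6, 3)), Add(3, -54)) = Mul(Mul(3, 216), -51) = Mul(648, -51) = -33048)
Add(Add(q, -6088), Mul(Function('H')(122, 91), Pow(26679, -1))) = Add(Add(-33048, -6088), Mul(122, Pow(26679, -1))) = Add(-39136, Mul(122, Rational(1, 26679))) = Add(-39136, Rational(122, 26679)) = Rational(-1044109222, 26679)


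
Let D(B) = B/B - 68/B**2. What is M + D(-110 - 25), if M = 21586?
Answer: 393423007/18225 ≈ 21587.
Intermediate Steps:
D(B) = 1 - 68/B**2
M + D(-110 - 25) = 21586 + (1 - 68/(-110 - 25)**2) = 21586 + (1 - 68/(-135)**2) = 21586 + (1 - 68*1/18225) = 21586 + (1 - 68/18225) = 21586 + 18157/18225 = 393423007/18225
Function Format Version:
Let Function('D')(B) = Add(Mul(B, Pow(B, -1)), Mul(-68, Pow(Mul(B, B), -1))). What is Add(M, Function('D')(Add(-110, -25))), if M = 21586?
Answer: Rational(393423007, 18225) ≈ 21587.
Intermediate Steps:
Function('D')(B) = Add(1, Mul(-68, Pow(B, -2))) (Function('D')(B) = Add(1, Mul(-68, Pow(Pow(B, 2), -1))) = Add(1, Mul(-68, Pow(B, -2))))
Add(M, Function('D')(Add(-110, -25))) = Add(21586, Add(1, Mul(-68, Pow(Add(-110, -25), -2)))) = Add(21586, Add(1, Mul(-68, Pow(-135, -2)))) = Add(21586, Add(1, Mul(-68, Rational(1, 18225)))) = Add(21586, Add(1, Rational(-68, 18225))) = Add(21586, Rational(18157, 18225)) = Rational(393423007, 18225)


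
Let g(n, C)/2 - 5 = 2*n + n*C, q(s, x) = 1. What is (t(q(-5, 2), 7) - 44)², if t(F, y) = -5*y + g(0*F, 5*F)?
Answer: 4761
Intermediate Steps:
g(n, C) = 10 + 4*n + 2*C*n (g(n, C) = 10 + 2*(2*n + n*C) = 10 + 2*(2*n + C*n) = 10 + (4*n + 2*C*n) = 10 + 4*n + 2*C*n)
t(F, y) = 10 - 5*y (t(F, y) = -5*y + (10 + 4*(0*F) + 2*(5*F)*(0*F)) = -5*y + (10 + 4*0 + 2*(5*F)*0) = -5*y + (10 + 0 + 0) = -5*y + 10 = 10 - 5*y)
(t(q(-5, 2), 7) - 44)² = ((10 - 5*7) - 44)² = ((10 - 35) - 44)² = (-25 - 44)² = (-69)² = 4761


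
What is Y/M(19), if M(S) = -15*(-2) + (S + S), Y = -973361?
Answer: -973361/68 ≈ -14314.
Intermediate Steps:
M(S) = 30 + 2*S
Y/M(19) = -973361/(30 + 2*19) = -973361/(30 + 38) = -973361/68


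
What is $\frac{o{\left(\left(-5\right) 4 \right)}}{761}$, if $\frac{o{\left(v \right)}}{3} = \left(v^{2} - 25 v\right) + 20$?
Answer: $\frac{2760}{761} \approx 3.6268$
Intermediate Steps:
$o{\left(v \right)} = 60 - 75 v + 3 v^{2}$ ($o{\left(v \right)} = 3 \left(\left(v^{2} - 25 v\right) + 20\right) = 3 \left(20 + v^{2} - 25 v\right) = 60 - 75 v + 3 v^{2}$)
$\frac{o{\left(\left(-5\right) 4 \right)}}{761} = \frac{60 - 75 \left(\left(-5\right) 4\right) + 3 \left(\left(-5\right) 4\right)^{2}}{761} = \left(60 - -1500 + 3 \left(-20\right)^{2}\right) \frac{1}{761} = \left(60 + 1500 + 3 \cdot 400\right) \frac{1}{761} = \left(60 + 1500 + 1200\right) \frac{1}{761} = 2760 \cdot \frac{1}{761} = \frac{2760}{761}$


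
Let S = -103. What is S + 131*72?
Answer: 9329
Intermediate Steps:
S + 131*72 = -103 + 131*72 = -103 + 9432 = 9329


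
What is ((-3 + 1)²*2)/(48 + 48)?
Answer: 1/12 ≈ 0.083333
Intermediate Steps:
((-3 + 1)²*2)/(48 + 48) = ((-2)²*2)/96 = (4*2)*(1/96) = 8*(1/96) = 1/12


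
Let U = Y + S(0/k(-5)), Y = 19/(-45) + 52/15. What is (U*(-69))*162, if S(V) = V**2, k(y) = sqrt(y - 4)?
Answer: -170154/5 ≈ -34031.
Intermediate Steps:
k(y) = sqrt(-4 + y)
Y = 137/45 (Y = 19*(-1/45) + 52*(1/15) = -19/45 + 52/15 = 137/45 ≈ 3.0444)
U = 137/45 (U = 137/45 + (0/(sqrt(-4 - 5)))**2 = 137/45 + (0/(sqrt(-9)))**2 = 137/45 + (0/((3*I)))**2 = 137/45 + (0*(-I/3))**2 = 137/45 + 0**2 = 137/45 + 0 = 137/45 ≈ 3.0444)
(U*(-69))*162 = ((137/45)*(-69))*162 = -3151/15*162 = -170154/5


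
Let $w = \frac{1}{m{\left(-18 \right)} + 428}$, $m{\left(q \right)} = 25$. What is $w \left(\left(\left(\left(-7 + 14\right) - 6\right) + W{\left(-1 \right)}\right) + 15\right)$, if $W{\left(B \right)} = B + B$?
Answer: $\frac{14}{453} \approx 0.030905$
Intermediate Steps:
$W{\left(B \right)} = 2 B$
$w = \frac{1}{453}$ ($w = \frac{1}{25 + 428} = \frac{1}{453} \approx 0.0022075$)
$w \left(\left(\left(\left(-7 + 14\right) - 6\right) + W{\left(-1 \right)}\right) + 15\right) = \frac{\left(\left(\left(-7 + 14\right) - 6\right) + 2 \left(-1\right)\right) + 15}{453} = \frac{\left(\left(7 - 6\right) - 2\right) + 15}{453} = \frac{\left(1 - 2\right) + 15}{453} = \frac{-1 + 15}{453} = \frac{1}{453} \cdot 14 = \frac{14}{453}$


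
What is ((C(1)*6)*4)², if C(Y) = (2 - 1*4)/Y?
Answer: 2304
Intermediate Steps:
C(Y) = -2/Y (C(Y) = (2 - 4)/Y = -2/Y)
((C(1)*6)*4)² = ((-2/1*6)*4)² = ((-2*1*6)*4)² = (-2*6*4)² = (-12*4)² = (-48)² = 2304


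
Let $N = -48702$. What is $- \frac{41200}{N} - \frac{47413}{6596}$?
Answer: $- \frac{59922139}{9448188} \approx -6.3422$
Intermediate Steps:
$- \frac{41200}{N} - \frac{47413}{6596} = - \frac{41200}{-48702} - \frac{47413}{6596} = \left(-41200\right) \left(- \frac{1}{48702}\right) - \frac{2789}{388} = \frac{20600}{24351} - \frac{2789}{388} = - \frac{59922139}{9448188}$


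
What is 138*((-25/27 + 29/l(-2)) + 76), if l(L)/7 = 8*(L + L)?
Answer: 10425095/1008 ≈ 10342.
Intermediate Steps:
l(L) = 112*L (l(L) = 7*(8*(L + L)) = 7*(8*(2*L)) = 7*(16*L) = 112*L)
138*((-25/27 + 29/l(-2)) + 76) = 138*((-25/27 + 29/((112*(-2)))) + 76) = 138*((-25*1/27 + 29/(-224)) + 76) = 138*((-25/27 + 29*(-1/224)) + 76) = 138*((-25/27 - 29/224) + 76) = 138*(-6383/6048 + 76) = 138*(453265/6048) = 10425095/1008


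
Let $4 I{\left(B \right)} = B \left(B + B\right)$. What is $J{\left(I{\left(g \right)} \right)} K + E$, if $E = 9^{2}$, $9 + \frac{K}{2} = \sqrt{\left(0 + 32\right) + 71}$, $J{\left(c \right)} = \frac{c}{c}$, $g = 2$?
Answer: $63 + 2 \sqrt{103} \approx 83.298$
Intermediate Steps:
$I{\left(B \right)} = \frac{B^{2}}{2}$ ($I{\left(B \right)} = \frac{B \left(B + B\right)}{4} = \frac{B 2 B}{4} = \frac{2 B^{2}}{4} = \frac{B^{2}}{2}$)
$J{\left(c \right)} = 1$
$K = -18 + 2 \sqrt{103}$ ($K = -18 + 2 \sqrt{\left(0 + 32\right) + 71} = -18 + 2 \sqrt{32 + 71} = -18 + 2 \sqrt{103} \approx 2.2978$)
$E = 81$
$J{\left(I{\left(g \right)} \right)} K + E = 1 \left(-18 + 2 \sqrt{103}\right) + 81 = \left(-18 + 2 \sqrt{103}\right) + 81 = 63 + 2 \sqrt{103}$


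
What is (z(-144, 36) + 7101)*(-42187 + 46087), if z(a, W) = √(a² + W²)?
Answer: 27693900 + 140400*√17 ≈ 2.8273e+7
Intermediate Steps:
z(a, W) = √(W² + a²)
(z(-144, 36) + 7101)*(-42187 + 46087) = (√(36² + (-144)²) + 7101)*(-42187 + 46087) = (√(1296 + 20736) + 7101)*3900 = (√22032 + 7101)*3900 = (36*√17 + 7101)*3900 = (7101 + 36*√17)*3900 = 27693900 + 140400*√17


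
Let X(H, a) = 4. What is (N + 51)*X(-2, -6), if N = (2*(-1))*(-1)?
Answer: 212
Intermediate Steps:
N = 2 (N = -2*(-1) = 2)
(N + 51)*X(-2, -6) = (2 + 51)*4 = 53*4 = 212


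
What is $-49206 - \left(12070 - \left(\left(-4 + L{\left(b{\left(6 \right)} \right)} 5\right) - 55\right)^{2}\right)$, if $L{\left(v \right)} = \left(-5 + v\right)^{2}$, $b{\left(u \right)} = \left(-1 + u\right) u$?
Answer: $9339080$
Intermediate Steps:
$b{\left(u \right)} = u \left(-1 + u\right)$
$-49206 - \left(12070 - \left(\left(-4 + L{\left(b{\left(6 \right)} \right)} 5\right) - 55\right)^{2}\right) = -49206 - \left(12070 - \left(\left(-4 + \left(-5 + 6 \left(-1 + 6\right)\right)^{2} \cdot 5\right) - 55\right)^{2}\right) = -49206 - \left(12070 - \left(\left(-4 + \left(-5 + 6 \cdot 5\right)^{2} \cdot 5\right) - 55\right)^{2}\right) = -49206 - \left(12070 - \left(\left(-4 + \left(-5 + 30\right)^{2} \cdot 5\right) - 55\right)^{2}\right) = -49206 - \left(12070 - \left(\left(-4 + 25^{2} \cdot 5\right) - 55\right)^{2}\right) = -49206 - \left(12070 - \left(\left(-4 + 625 \cdot 5\right) - 55\right)^{2}\right) = -49206 - \left(12070 - \left(\left(-4 + 3125\right) - 55\right)^{2}\right) = -49206 - \left(12070 - \left(3121 - 55\right)^{2}\right) = -49206 - \left(12070 - 3066^{2}\right) = -49206 - \left(12070 - 9400356\right) = -49206 - -9388286 = -49206 + 9388286 = 9339080$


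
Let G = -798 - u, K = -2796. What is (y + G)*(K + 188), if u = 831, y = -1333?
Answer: 7724896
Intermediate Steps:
G = -1629 (G = -798 - 1*831 = -798 - 831 = -1629)
(y + G)*(K + 188) = (-1333 - 1629)*(-2796 + 188) = -2962*(-2608) = 7724896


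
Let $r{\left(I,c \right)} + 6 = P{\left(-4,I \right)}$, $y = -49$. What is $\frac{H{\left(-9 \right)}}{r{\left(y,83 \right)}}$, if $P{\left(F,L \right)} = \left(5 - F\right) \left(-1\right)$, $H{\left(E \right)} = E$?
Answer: $\frac{3}{5} \approx 0.6$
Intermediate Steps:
$P{\left(F,L \right)} = -5 + F$
$r{\left(I,c \right)} = -15$ ($r{\left(I,c \right)} = -6 - 9 = -15$)
$\frac{H{\left(-9 \right)}}{r{\left(y,83 \right)}} = - \frac{9}{-15} = \left(-9\right) \left(- \frac{1}{15}\right) = \frac{3}{5}$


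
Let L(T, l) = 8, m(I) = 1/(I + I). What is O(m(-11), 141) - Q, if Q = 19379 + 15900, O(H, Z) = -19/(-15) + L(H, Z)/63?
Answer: -11112446/315 ≈ -35278.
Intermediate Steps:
m(I) = 1/(2*I)
O(H, Z) = 439/315 (O(H, Z) = -19/(-15) + 8/63 = -19*(-1/15) + 8*(1/63) = 19/15 + 8/63 = 439/315)
Q = 35279
O(m(-11), 141) - Q = 439/315 - 1*35279 = 439/315 - 35279 = -11112446/315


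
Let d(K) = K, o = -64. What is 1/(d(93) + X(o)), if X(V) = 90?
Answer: 1/183 ≈ 0.0054645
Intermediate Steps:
1/(d(93) + X(o)) = 1/(93 + 90) = 1/183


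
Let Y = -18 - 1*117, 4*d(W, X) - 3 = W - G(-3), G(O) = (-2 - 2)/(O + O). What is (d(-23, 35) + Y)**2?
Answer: 707281/36 ≈ 19647.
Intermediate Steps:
G(O) = -2/O (G(O) = -4*1/(2*O) = -2/O)
d(W, X) = 7/12 + W/4 (d(W, X) = 3/4 + (W - (-2)/(-3))/4 = 3/4 + (W - (-2)*(-1)/3)/4 = 3/4 + (W - 1*2/3)/4 = 3/4 + (W - 2/3)/4 = 3/4 + (-2/3 + W)/4 = 3/4 + (-1/6 + W/4) = 7/12 + W/4)
Y = -135 (Y = -18 - 117 = -135)
(d(-23, 35) + Y)**2 = ((7/12 + (1/4)*(-23)) - 135)**2 = ((7/12 - 23/4) - 135)**2 = (-31/6 - 135)**2 = (-841/6)**2 = 707281/36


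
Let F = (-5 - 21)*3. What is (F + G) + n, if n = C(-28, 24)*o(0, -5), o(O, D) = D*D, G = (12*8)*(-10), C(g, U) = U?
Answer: -438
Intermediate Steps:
G = -960 (G = 96*(-10) = -960)
F = -78 (F = -26*3 = -78)
o(O, D) = D**2
n = 600 (n = 24*(-5)**2 = 24*25 = 600)
(F + G) + n = (-78 - 960) + 600 = -1038 + 600 = -438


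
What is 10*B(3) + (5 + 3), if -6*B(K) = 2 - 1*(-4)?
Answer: -2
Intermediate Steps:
B(K) = -1 (B(K) = -(2 - 1*(-4))/6 = -(2 + 4)/6 = -1/6*6 = -1)
10*B(3) + (5 + 3) = 10*(-1) + (5 + 3) = -10 + 8 = -2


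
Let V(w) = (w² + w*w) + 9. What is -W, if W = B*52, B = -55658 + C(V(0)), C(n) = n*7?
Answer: 2890940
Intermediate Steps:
V(w) = 9 + 2*w² (V(w) = (w² + w²) + 9 = 2*w² + 9 = 9 + 2*w²)
C(n) = 7*n
B = -55595 (B = -55658 + 7*(9 + 2*0²) = -55658 + 7*(9 + 2*0) = -55658 + 7*(9 + 0) = -55658 + 7*9 = -55658 + 63 = -55595)
W = -2890940 (W = -55595*52 = -2890940)
-W = -1*(-2890940) = 2890940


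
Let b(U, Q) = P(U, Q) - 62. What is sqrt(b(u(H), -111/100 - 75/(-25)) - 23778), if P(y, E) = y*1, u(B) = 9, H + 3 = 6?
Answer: I*sqrt(23831) ≈ 154.37*I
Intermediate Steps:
H = 3 (H = -3 + 6 = 3)
P(y, E) = y
b(U, Q) = -62 + U (b(U, Q) = U - 62 = -62 + U)
sqrt(b(u(H), -111/100 - 75/(-25)) - 23778) = sqrt((-62 + 9) - 23778) = sqrt(-53 - 23778) = sqrt(-23831) = I*sqrt(23831)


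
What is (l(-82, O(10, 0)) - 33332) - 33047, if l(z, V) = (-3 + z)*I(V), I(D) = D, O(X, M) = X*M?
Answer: -66379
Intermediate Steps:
O(X, M) = M*X
l(z, V) = V*(-3 + z) (l(z, V) = (-3 + z)*V = V*(-3 + z))
(l(-82, O(10, 0)) - 33332) - 33047 = ((0*10)*(-3 - 82) - 33332) - 33047 = (0*(-85) - 33332) - 33047 = (0 - 33332) - 33047 = -33332 - 33047 = -66379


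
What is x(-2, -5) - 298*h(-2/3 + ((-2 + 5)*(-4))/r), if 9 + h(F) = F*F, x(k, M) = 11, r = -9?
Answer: 23045/9 ≈ 2560.6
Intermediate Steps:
h(F) = -9 + F² (h(F) = -9 + F*F = -9 + F²)
x(-2, -5) - 298*h(-2/3 + ((-2 + 5)*(-4))/r) = 11 - 298*(-9 + (-2/3 + ((-2 + 5)*(-4))/(-9))²) = 11 - 298*(-9 + (-2*⅓ + (3*(-4))*(-⅑))²) = 11 - 298*(-9 + (-⅔ - 12*(-⅑))²) = 11 - 298*(-9 + (-⅔ + 4/3)²) = 11 - 298*(-9 + (⅔)²) = 11 - 298*(-9 + 4/9) = 11 - 298*(-77/9) = 11 + 22946/9 = 23045/9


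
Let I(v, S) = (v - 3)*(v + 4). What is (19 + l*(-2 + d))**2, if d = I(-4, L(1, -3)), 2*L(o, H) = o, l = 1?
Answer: 289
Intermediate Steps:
L(o, H) = o/2
I(v, S) = (-3 + v)*(4 + v)
d = 0 (d = -12 - 4 + (-4)**2 = -12 - 4 + 16 = 0)
(19 + l*(-2 + d))**2 = (19 + 1*(-2 + 0))**2 = (19 + 1*(-2))**2 = (19 - 2)**2 = 17**2 = 289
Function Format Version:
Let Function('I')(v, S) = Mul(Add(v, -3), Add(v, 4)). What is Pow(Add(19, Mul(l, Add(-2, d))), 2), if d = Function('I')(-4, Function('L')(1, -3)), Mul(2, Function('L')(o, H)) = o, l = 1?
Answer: 289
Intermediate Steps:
Function('L')(o, H) = Mul(Rational(1, 2), o)
Function('I')(v, S) = Mul(Add(-3, v), Add(4, v))
d = 0 (d = Add(-12, -4, Pow(-4, 2)) = Add(-12, -4, 16) = 0)
Pow(Add(19, Mul(l, Add(-2, d))), 2) = Pow(Add(19, Mul(1, Add(-2, 0))), 2) = Pow(Add(19, Mul(1, -2)), 2) = Pow(Add(19, -2), 2) = Pow(17, 2) = 289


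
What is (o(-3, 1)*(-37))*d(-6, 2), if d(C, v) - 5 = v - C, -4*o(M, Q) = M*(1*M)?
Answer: 4329/4 ≈ 1082.3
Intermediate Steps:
o(M, Q) = -M**2/4 (o(M, Q) = -M*1*M/4 = -M*M/4 = -M**2/4)
d(C, v) = 5 + v - C (d(C, v) = 5 + (v - C) = 5 + v - C)
(o(-3, 1)*(-37))*d(-6, 2) = (-1/4*(-3)**2*(-37))*(5 + 2 - 1*(-6)) = (-1/4*9*(-37))*(5 + 2 + 6) = -9/4*(-37)*13 = (333/4)*13 = 4329/4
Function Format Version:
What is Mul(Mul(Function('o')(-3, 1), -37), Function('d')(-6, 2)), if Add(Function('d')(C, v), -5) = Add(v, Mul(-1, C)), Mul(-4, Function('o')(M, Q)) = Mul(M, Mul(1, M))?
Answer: Rational(4329, 4) ≈ 1082.3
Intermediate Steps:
Function('o')(M, Q) = Mul(Rational(-1, 4), Pow(M, 2)) (Function('o')(M, Q) = Mul(Rational(-1, 4), Mul(M, Mul(1, M))) = Mul(Rational(-1, 4), Mul(M, M)) = Mul(Rational(-1, 4), Pow(M, 2)))
Function('d')(C, v) = Add(5, v, Mul(-1, C)) (Function('d')(C, v) = Add(5, Add(v, Mul(-1, C))) = Add(5, v, Mul(-1, C)))
Mul(Mul(Function('o')(-3, 1), -37), Function('d')(-6, 2)) = Mul(Mul(Mul(Rational(-1, 4), Pow(-3, 2)), -37), Add(5, 2, Mul(-1, -6))) = Mul(Mul(Mul(Rational(-1, 4), 9), -37), Add(5, 2, 6)) = Mul(Mul(Rational(-9, 4), -37), 13) = Mul(Rational(333, 4), 13) = Rational(4329, 4)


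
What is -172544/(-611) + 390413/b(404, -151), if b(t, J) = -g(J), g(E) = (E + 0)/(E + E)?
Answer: -476912142/611 ≈ -7.8054e+5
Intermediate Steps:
g(E) = 1/2 (g(E) = E/((2*E)) = (1/(2*E))*E = 1/2)
b(t, J) = -1/2 (b(t, J) = -1*1/2 = -1/2)
-172544/(-611) + 390413/b(404, -151) = -172544/(-611) + 390413/(-1/2) = -172544*(-1/611) + 390413*(-2) = 172544/611 - 780826 = -476912142/611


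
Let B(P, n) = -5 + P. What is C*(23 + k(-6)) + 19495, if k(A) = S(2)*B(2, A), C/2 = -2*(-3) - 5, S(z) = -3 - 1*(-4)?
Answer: 19535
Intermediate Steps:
S(z) = 1 (S(z) = -3 + 4 = 1)
C = 2 (C = 2*(-2*(-3) - 5) = 2*(6 - 5) = 2*1 = 2)
k(A) = -3 (k(A) = 1*(-5 + 2) = 1*(-3) = -3)
C*(23 + k(-6)) + 19495 = 2*(23 - 3) + 19495 = 2*20 + 19495 = 40 + 19495 = 19535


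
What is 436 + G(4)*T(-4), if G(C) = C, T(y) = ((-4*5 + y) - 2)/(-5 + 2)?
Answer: 1412/3 ≈ 470.67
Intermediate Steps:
T(y) = 22/3 - y/3 (T(y) = ((-20 + y) - 2)/(-3) = (-22 + y)*(-⅓) = 22/3 - y/3)
436 + G(4)*T(-4) = 436 + 4*(22/3 - ⅓*(-4)) = 436 + 4*(22/3 + 4/3) = 436 + 4*(26/3) = 436 + 104/3 = 1412/3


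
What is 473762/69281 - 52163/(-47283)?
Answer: 26014793449/3275813523 ≈ 7.9415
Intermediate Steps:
473762/69281 - 52163/(-47283) = 473762*(1/69281) - 52163*(-1/47283) = 473762/69281 + 52163/47283 = 26014793449/3275813523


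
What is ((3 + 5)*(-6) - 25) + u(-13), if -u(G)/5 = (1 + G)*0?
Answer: -73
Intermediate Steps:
u(G) = 0 (u(G) = -5*(1 + G)*0 = -5*0 = 0)
((3 + 5)*(-6) - 25) + u(-13) = ((3 + 5)*(-6) - 25) + 0 = (8*(-6) - 25) + 0 = (-48 - 25) + 0 = -73 + 0 = -73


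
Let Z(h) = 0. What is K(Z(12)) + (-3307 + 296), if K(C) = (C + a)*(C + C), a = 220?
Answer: -3011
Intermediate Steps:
K(C) = 2*C*(220 + C) (K(C) = (C + 220)*(C + C) = (220 + C)*(2*C) = 2*C*(220 + C))
K(Z(12)) + (-3307 + 296) = 2*0*(220 + 0) + (-3307 + 296) = 2*0*220 - 3011 = 0 - 3011 = -3011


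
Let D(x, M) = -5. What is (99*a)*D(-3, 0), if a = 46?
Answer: -22770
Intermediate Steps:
(99*a)*D(-3, 0) = (99*46)*(-5) = 4554*(-5) = -22770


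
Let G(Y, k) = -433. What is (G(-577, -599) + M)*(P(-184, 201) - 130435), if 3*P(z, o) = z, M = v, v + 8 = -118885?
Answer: 46714816414/3 ≈ 1.5572e+10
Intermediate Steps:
v = -118893 (v = -8 - 118885 = -118893)
M = -118893
P(z, o) = z/3
(G(-577, -599) + M)*(P(-184, 201) - 130435) = (-433 - 118893)*((1/3)*(-184) - 130435) = -119326*(-184/3 - 130435) = -119326*(-391489/3) = 46714816414/3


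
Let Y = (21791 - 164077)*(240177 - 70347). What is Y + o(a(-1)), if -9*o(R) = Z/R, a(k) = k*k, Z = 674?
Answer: -217479883094/9 ≈ -2.4164e+10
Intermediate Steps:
a(k) = k**2
o(R) = -674/(9*R)
Y = -24164431380 (Y = -142286*169830 = -24164431380)
Y + o(a(-1)) = -24164431380 - 674/(9*((-1)**2)) = -24164431380 - 674/9/1 = -24164431380 - 674/9*1 = -24164431380 - 674/9 = -217479883094/9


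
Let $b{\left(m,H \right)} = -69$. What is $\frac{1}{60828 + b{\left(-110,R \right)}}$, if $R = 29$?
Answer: $\frac{1}{60759} \approx 1.6458 \cdot 10^{-5}$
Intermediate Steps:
$\frac{1}{60828 + b{\left(-110,R \right)}} = \frac{1}{60828 - 69} = \frac{1}{60759}$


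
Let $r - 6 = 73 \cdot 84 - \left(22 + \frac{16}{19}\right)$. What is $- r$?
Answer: $- \frac{116188}{19} \approx -6115.2$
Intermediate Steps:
$r = \frac{116188}{19}$ ($r = 6 + \left(73 \cdot 84 - \left(22 + \frac{16}{19}\right)\right) = 6 + \left(6132 + \left(-19 + \left(-3 + 16 \left(- \frac{1}{19}\right)\right)\right)\right) = 6 + \left(6132 - \frac{434}{19}\right) = 6 + \frac{116074}{19} = \frac{116188}{19} \approx 6115.2$)
$- r = \left(-1\right) \frac{116188}{19} = - \frac{116188}{19}$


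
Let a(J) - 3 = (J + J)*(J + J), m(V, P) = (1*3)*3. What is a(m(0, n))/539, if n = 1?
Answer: 327/539 ≈ 0.60668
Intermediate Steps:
m(V, P) = 9 (m(V, P) = 3*3 = 9)
a(J) = 3 + 4*J**2 (a(J) = 3 + (J + J)*(J + J) = 3 + (2*J)*(2*J) = 3 + 4*J**2)
a(m(0, n))/539 = (3 + 4*9**2)/539 = (3 + 4*81)*(1/539) = (3 + 324)*(1/539) = 327*(1/539) = 327/539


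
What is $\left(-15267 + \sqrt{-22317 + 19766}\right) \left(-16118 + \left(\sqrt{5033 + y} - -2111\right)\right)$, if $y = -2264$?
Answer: $\left(14007 - \sqrt{2769}\right) \left(15267 - i \sqrt{2551}\right) \approx 2.1304 \cdot 10^{8} - 7.048 \cdot 10^{5} i$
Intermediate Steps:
$\left(-15267 + \sqrt{-22317 + 19766}\right) \left(-16118 + \left(\sqrt{5033 + y} - -2111\right)\right) = \left(-15267 + \sqrt{-22317 + 19766}\right) \left(-16118 + \left(\sqrt{5033 - 2264} - -2111\right)\right) = \left(-15267 + \sqrt{-2551}\right) \left(-16118 + \left(\sqrt{2769} + 2111\right)\right) = \left(-15267 + i \sqrt{2551}\right) \left(-16118 + \left(2111 + \sqrt{2769}\right)\right) = \left(-15267 + i \sqrt{2551}\right) \left(-14007 + \sqrt{2769}\right)$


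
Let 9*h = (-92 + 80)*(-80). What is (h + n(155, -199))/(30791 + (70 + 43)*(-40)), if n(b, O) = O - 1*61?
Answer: -460/78813 ≈ -0.0058366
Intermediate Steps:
n(b, O) = -61 + O (n(b, O) = O - 61 = -61 + O)
h = 320/3 (h = ((-92 + 80)*(-80))/9 = (-12*(-80))/9 = (⅑)*960 = 320/3 ≈ 106.67)
(h + n(155, -199))/(30791 + (70 + 43)*(-40)) = (320/3 + (-61 - 199))/(30791 + (70 + 43)*(-40)) = (320/3 - 260)/(30791 + 113*(-40)) = -460/(3*(30791 - 4520)) = -460/3/26271 = -460/3*1/26271 = -460/78813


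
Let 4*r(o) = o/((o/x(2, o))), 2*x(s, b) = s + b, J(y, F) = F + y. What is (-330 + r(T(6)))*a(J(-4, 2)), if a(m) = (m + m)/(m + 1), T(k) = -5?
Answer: -2643/2 ≈ -1321.5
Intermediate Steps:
x(s, b) = b/2 + s/2 (x(s, b) = (s + b)/2 = (b + s)/2 = b/2 + s/2)
a(m) = 2*m/(1 + m) (a(m) = (2*m)/(1 + m) = 2*m/(1 + m))
r(o) = 1/4 + o/8 (r(o) = (o/((o/(o/2 + (1/2)*2))))/4 = (o/((o/(o/2 + 1))))/4 = (o/((o/(1 + o/2))))/4 = (o*((1 + o/2)/o))/4 = (1 + o/2)/4 = 1/4 + o/8)
(-330 + r(T(6)))*a(J(-4, 2)) = (-330 + (1/4 + (1/8)*(-5)))*(2*(2 - 4)/(1 + (2 - 4))) = (-330 + (1/4 - 5/8))*(2*(-2)/(1 - 2)) = (-330 - 3/8)*(2*(-2)/(-1)) = -2643*(-2)*(-1)/4 = -2643/8*4 = -2643/2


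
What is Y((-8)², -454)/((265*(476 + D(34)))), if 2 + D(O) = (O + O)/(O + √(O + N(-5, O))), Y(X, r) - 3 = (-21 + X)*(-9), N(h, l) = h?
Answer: -10300992/3384132839 - 6528*√29/16920664195 ≈ -0.0030460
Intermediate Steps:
Y(X, r) = 192 - 9*X (Y(X, r) = 3 + (-21 + X)*(-9) = 3 + (189 - 9*X) = 192 - 9*X)
D(O) = -2 + 2*O/(O + √(-5 + O)) (D(O) = -2 + (O + O)/(O + √(O - 5)) = -2 + (2*O)/(O + √(-5 + O)) = -2 + 2*O/(O + √(-5 + O)))
Y((-8)², -454)/((265*(476 + D(34)))) = (192 - 9*(-8)²)/((265*(476 - 2*√(-5 + 34)/(34 + √(-5 + 34))))) = (192 - 9*64)/((265*(476 - 2*√29/(34 + √29)))) = (192 - 576)/(126140 - 530*√29/(34 + √29)) = -384/(126140 - 530*√29/(34 + √29))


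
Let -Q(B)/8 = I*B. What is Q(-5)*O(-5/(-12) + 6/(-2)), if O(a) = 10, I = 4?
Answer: 1600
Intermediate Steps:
Q(B) = -32*B
Q(-5)*O(-5/(-12) + 6/(-2)) = -32*(-5)*10 = 160*10 = 1600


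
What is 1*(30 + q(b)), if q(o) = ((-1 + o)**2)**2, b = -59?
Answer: 12960030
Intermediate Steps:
q(o) = (-1 + o)**4
1*(30 + q(b)) = 1*(30 + (-1 - 59)**4) = 1*(30 + (-60)**4) = 1*(30 + 12960000) = 1*12960030 = 12960030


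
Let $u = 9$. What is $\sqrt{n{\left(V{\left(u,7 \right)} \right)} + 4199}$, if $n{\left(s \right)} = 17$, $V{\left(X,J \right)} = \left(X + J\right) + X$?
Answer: $2 \sqrt{1054} \approx 64.931$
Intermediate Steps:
$V{\left(X,J \right)} = J + 2 X$ ($V{\left(X,J \right)} = \left(J + X\right) + X = J + 2 X$)
$\sqrt{n{\left(V{\left(u,7 \right)} \right)} + 4199} = \sqrt{17 + 4199} = \sqrt{4216} = 2 \sqrt{1054}$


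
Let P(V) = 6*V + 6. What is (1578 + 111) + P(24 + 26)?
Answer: 1995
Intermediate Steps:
P(V) = 6 + 6*V
(1578 + 111) + P(24 + 26) = (1578 + 111) + (6 + 6*(24 + 26)) = 1689 + (6 + 6*50) = 1689 + (6 + 300) = 1689 + 306 = 1995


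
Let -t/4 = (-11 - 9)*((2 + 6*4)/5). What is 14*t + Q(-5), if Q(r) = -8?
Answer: 5816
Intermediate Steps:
t = 416 (t = -4*(-11 - 9)*(2 + 6*4)/5 = -(-80)*(2 + 24)*(⅕) = -(-80)*26*(⅕) = -(-80)*26/5 = -4*(-104) = 416)
14*t + Q(-5) = 14*416 - 8 = 5824 - 8 = 5816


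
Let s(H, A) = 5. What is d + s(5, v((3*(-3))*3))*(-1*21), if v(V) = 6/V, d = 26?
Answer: -79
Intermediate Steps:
d + s(5, v((3*(-3))*3))*(-1*21) = 26 + 5*(-1*21) = 26 + 5*(-21) = 26 - 105 = -79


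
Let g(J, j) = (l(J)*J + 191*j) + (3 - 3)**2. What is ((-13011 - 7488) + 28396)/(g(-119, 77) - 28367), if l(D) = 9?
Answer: -7897/14731 ≈ -0.53608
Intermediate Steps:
g(J, j) = 9*J + 191*j (g(J, j) = (9*J + 191*j) + (3 - 3)**2 = (9*J + 191*j) + 0**2 = (9*J + 191*j) + 0 = 9*J + 191*j)
((-13011 - 7488) + 28396)/(g(-119, 77) - 28367) = ((-13011 - 7488) + 28396)/((9*(-119) + 191*77) - 28367) = (-20499 + 28396)/((-1071 + 14707) - 28367) = 7897/(13636 - 28367) = 7897/(-14731) = 7897*(-1/14731) = -7897/14731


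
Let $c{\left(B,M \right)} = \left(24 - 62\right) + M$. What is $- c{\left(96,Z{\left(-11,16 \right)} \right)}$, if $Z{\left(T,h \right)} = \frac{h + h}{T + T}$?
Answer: $\frac{434}{11} \approx 39.455$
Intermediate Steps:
$Z{\left(T,h \right)} = \frac{h}{T}$ ($Z{\left(T,h \right)} = \frac{2 h}{2 T} = 2 h \frac{1}{2 T} = \frac{h}{T}$)
$c{\left(B,M \right)} = -38 + M$
$- c{\left(96,Z{\left(-11,16 \right)} \right)} = - (-38 + \frac{16}{-11}) = - (-38 + 16 \left(- \frac{1}{11}\right)) = - (-38 - \frac{16}{11}) = \left(-1\right) \left(- \frac{434}{11}\right) = \frac{434}{11}$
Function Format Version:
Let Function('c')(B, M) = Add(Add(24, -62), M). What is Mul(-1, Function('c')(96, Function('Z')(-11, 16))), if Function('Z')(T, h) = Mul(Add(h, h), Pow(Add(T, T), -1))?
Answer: Rational(434, 11) ≈ 39.455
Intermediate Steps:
Function('Z')(T, h) = Mul(h, Pow(T, -1)) (Function('Z')(T, h) = Mul(Mul(2, h), Pow(Mul(2, T), -1)) = Mul(Mul(2, h), Mul(Rational(1, 2), Pow(T, -1))) = Mul(h, Pow(T, -1)))
Function('c')(B, M) = Add(-38, M)
Mul(-1, Function('c')(96, Function('Z')(-11, 16))) = Mul(-1, Add(-38, Mul(16, Pow(-11, -1)))) = Mul(-1, Add(-38, Mul(16, Rational(-1, 11)))) = Mul(-1, Add(-38, Rational(-16, 11))) = Mul(-1, Rational(-434, 11)) = Rational(434, 11)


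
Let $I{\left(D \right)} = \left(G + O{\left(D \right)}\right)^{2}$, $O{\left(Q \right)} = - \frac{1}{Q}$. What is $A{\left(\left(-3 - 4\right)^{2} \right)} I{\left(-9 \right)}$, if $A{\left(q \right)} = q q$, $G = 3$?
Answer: $\frac{1882384}{81} \approx 23239.0$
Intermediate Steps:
$I{\left(D \right)} = \left(3 - \frac{1}{D}\right)^{2}$
$A{\left(q \right)} = q^{2}$
$A{\left(\left(-3 - 4\right)^{2} \right)} I{\left(-9 \right)} = \left(\left(-3 - 4\right)^{2}\right)^{2} \frac{\left(-1 + 3 \left(-9\right)\right)^{2}}{81} = \left(\left(-7\right)^{2}\right)^{2} \frac{\left(-1 - 27\right)^{2}}{81} = 49^{2} \frac{\left(-28\right)^{2}}{81} = 2401 \cdot \frac{1}{81} \cdot 784 = 2401 \cdot \frac{784}{81} = \frac{1882384}{81}$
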